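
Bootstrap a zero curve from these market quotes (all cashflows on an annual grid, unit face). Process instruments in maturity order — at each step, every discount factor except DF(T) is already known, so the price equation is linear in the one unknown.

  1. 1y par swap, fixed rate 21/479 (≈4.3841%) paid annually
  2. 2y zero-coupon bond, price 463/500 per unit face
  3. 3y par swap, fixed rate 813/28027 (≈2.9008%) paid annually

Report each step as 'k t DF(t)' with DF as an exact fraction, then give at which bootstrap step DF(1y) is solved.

step 1 [1y] swap r/1=21/479: DF=(1 − 21/479·(0))/(1+21/479) = 479/500 ≈ 0.958000
step 2 [2y] zero: DF = P = 463/500 ≈ 0.926000
step 3 [3y] swap r/1=813/28027: DF=(1 − 813/28027·(0.958000+0.926000))/(1+813/28027) = 9187/10000 ≈ 0.918700

1 1 479/500
2 2 463/500
3 3 9187/10000
DF(1y) is solved at step 1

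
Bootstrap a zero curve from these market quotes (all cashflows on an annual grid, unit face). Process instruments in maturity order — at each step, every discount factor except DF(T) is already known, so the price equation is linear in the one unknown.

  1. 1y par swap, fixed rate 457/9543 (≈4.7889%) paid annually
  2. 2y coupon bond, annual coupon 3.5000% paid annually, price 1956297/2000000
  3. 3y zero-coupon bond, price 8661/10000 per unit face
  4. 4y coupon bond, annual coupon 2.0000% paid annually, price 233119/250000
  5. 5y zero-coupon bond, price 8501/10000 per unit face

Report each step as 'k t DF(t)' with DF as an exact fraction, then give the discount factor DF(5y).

step 1 [1y] swap r/1=457/9543: DF=(1 − 457/9543·(0))/(1+457/9543) = 9543/10000 ≈ 0.954300
step 2 [2y] bond c/1=7/200: DF=(1956297/2000000 − 7/200·(0.954300))/(1+7/200) = 1141/1250 ≈ 0.912800
step 3 [3y] zero: DF = P = 8661/10000 ≈ 0.866100
step 4 [4y] bond c/1=1/50: DF=(233119/250000 − 1/50·(0.954300+0.912800+0.866100))/(1+1/50) = 4303/5000 ≈ 0.860600
step 5 [5y] zero: DF = P = 8501/10000 ≈ 0.850100

1 1 9543/10000
2 2 1141/1250
3 3 8661/10000
4 4 4303/5000
5 5 8501/10000
DF(5y) = 8501/10000 ≈ 0.850100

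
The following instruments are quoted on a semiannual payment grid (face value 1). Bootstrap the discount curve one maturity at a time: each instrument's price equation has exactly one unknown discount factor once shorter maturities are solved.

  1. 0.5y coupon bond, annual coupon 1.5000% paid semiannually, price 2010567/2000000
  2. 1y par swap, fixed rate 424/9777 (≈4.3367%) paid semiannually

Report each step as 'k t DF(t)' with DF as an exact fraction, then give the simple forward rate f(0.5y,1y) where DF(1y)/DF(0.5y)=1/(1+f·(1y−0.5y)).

step 1 [0.5y] bond c/2=3/400: DF=(2010567/2000000 − 3/400·(0))/(1+3/400) = 4989/5000 ≈ 0.997800
step 2 [1y] swap r/2=212/9777: DF=(1 − 212/9777·(0.997800))/(1+212/9777) = 1197/1250 ≈ 0.957600

1 1/2 4989/5000
2 1 1197/1250
f(0.5y,1y) = ((4989/5000)/(1197/1250) − 1)/(1/2) = 67/798 ≈ 8.3960%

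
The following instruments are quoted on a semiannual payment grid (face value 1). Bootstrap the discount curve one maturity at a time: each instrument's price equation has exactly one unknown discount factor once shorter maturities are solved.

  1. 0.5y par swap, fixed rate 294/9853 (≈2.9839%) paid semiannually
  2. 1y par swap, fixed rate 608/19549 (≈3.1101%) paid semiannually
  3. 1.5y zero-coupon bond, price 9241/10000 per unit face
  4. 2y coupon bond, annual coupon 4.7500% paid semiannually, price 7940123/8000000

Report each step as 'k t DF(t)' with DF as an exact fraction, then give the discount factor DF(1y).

1 1/2 9853/10000
2 1 606/625
3 3/2 9241/10000
4 2 9027/10000
DF(1y) = 606/625 ≈ 0.969600

step 1 [0.5y] swap r/2=147/9853: DF=(1 − 147/9853·(0))/(1+147/9853) = 9853/10000 ≈ 0.985300
step 2 [1y] swap r/2=304/19549: DF=(1 − 304/19549·(0.985300))/(1+304/19549) = 606/625 ≈ 0.969600
step 3 [1.5y] zero: DF = P = 9241/10000 ≈ 0.924100
step 4 [2y] bond c/2=19/800: DF=(7940123/8000000 − 19/800·(0.985300+0.969600+0.924100))/(1+19/800) = 9027/10000 ≈ 0.902700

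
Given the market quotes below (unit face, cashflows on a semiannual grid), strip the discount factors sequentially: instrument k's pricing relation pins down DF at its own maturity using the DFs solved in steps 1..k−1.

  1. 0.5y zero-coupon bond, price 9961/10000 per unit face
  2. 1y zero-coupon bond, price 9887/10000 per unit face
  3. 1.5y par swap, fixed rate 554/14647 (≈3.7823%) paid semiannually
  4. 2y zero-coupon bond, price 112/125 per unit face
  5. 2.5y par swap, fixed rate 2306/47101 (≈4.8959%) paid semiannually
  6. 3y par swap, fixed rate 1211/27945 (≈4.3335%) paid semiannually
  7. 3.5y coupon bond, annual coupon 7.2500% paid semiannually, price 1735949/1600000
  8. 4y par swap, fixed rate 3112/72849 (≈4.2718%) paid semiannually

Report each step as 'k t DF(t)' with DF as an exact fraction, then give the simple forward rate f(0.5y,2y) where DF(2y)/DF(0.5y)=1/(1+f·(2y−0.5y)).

step 1 [0.5y] zero: DF = P = 9961/10000 ≈ 0.996100
step 2 [1y] zero: DF = P = 9887/10000 ≈ 0.988700
step 3 [1.5y] swap r/2=277/14647: DF=(1 − 277/14647·(0.996100+0.988700))/(1+277/14647) = 4723/5000 ≈ 0.944600
step 4 [2y] zero: DF = P = 112/125 ≈ 0.896000
step 5 [2.5y] swap r/2=1153/47101: DF=(1 − 1153/47101·(0.996100+0.988700+0.944600+0.896000))/(1+1153/47101) = 8847/10000 ≈ 0.884700
step 6 [3y] swap r/2=1211/55890: DF=(1 − 1211/55890·(0.996100+0.988700+0.944600+0.896000+0.884700))/(1+1211/55890) = 8789/10000 ≈ 0.878900
step 7 [3.5y] bond c/2=29/800: DF=(1735949/1600000 − 29/800·(0.996100+0.988700+0.944600+0.896000+0.884700+0.878900))/(1+29/800) = 1703/2000 ≈ 0.851500
step 8 [4y] swap r/2=1556/72849: DF=(1 − 1556/72849·(0.996100+0.988700+0.944600+0.896000+0.884700+0.878900+0.851500))/(1+1556/72849) = 2111/2500 ≈ 0.844400

1 1/2 9961/10000
2 1 9887/10000
3 3/2 4723/5000
4 2 112/125
5 5/2 8847/10000
6 3 8789/10000
7 7/2 1703/2000
8 4 2111/2500
f(0.5y,2y) = ((9961/10000)/(112/125) − 1)/(3/2) = 143/1920 ≈ 7.4479%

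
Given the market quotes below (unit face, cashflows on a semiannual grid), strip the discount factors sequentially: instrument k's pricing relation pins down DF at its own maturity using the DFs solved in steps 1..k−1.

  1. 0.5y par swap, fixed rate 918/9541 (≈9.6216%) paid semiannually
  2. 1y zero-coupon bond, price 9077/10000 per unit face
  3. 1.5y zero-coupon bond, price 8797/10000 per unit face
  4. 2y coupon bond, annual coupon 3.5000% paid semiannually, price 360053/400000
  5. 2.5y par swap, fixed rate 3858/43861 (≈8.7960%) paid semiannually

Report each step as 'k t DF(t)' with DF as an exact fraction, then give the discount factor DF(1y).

step 1 [0.5y] swap r/2=459/9541: DF=(1 − 459/9541·(0))/(1+459/9541) = 9541/10000 ≈ 0.954100
step 2 [1y] zero: DF = P = 9077/10000 ≈ 0.907700
step 3 [1.5y] zero: DF = P = 8797/10000 ≈ 0.879700
step 4 [2y] bond c/2=7/400: DF=(360053/400000 − 7/400·(0.954100+0.907700+0.879700))/(1+7/400) = 67/80 ≈ 0.837500
step 5 [2.5y] swap r/2=1929/43861: DF=(1 − 1929/43861·(0.954100+0.907700+0.879700+0.837500))/(1+1929/43861) = 8071/10000 ≈ 0.807100

1 1/2 9541/10000
2 1 9077/10000
3 3/2 8797/10000
4 2 67/80
5 5/2 8071/10000
DF(1y) = 9077/10000 ≈ 0.907700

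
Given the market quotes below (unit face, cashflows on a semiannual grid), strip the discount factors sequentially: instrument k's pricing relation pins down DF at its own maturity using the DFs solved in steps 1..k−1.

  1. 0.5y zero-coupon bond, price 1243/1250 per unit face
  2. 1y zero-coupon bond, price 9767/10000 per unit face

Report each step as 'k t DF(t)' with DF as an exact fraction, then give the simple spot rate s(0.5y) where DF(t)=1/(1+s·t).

step 1 [0.5y] zero: DF = P = 1243/1250 ≈ 0.994400
step 2 [1y] zero: DF = P = 9767/10000 ≈ 0.976700

1 1/2 1243/1250
2 1 9767/10000
s(0.5y) = (1/(1243/1250) − 1)/(1/2) = 14/1243 ≈ 1.1263%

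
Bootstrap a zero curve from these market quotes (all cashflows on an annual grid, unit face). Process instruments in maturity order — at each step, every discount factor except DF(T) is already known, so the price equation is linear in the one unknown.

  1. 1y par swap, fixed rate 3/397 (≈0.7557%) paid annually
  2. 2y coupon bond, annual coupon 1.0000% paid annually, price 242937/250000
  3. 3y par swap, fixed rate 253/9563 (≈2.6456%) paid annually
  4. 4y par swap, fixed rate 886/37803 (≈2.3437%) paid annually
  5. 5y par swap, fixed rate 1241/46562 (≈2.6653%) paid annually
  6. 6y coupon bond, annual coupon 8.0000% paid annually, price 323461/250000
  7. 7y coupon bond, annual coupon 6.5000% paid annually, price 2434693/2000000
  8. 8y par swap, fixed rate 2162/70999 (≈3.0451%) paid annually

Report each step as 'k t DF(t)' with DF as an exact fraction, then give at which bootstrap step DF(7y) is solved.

step 1 [1y] swap r/1=3/397: DF=(1 − 3/397·(0))/(1+3/397) = 397/400 ≈ 0.992500
step 2 [2y] bond c/1=1/100: DF=(242937/250000 − 1/100·(0.992500))/(1+1/100) = 9523/10000 ≈ 0.952300
step 3 [3y] swap r/1=253/9563: DF=(1 − 253/9563·(0.992500+0.952300))/(1+253/9563) = 9241/10000 ≈ 0.924100
step 4 [4y] swap r/1=886/37803: DF=(1 − 886/37803·(0.992500+0.952300+0.924100))/(1+886/37803) = 4557/5000 ≈ 0.911400
step 5 [5y] swap r/1=1241/46562: DF=(1 − 1241/46562·(0.992500+0.952300+0.924100+0.911400))/(1+1241/46562) = 8759/10000 ≈ 0.875900
step 6 [6y] bond c/1=2/25: DF=(323461/250000 − 2/25·(0.992500+0.952300+0.924100+0.911400+0.875900))/(1+2/25) = 8531/10000 ≈ 0.853100
step 7 [7y] bond c/1=13/200: DF=(2434693/2000000 − 13/200·(0.992500+0.952300+0.924100+0.911400+0.875900+0.853100))/(1+13/200) = 2017/2500 ≈ 0.806800
step 8 [8y] swap r/1=2162/70999: DF=(1 − 2162/70999·(0.992500+0.952300+0.924100+0.911400+0.875900+0.853100+0.806800))/(1+2162/70999) = 3919/5000 ≈ 0.783800

1 1 397/400
2 2 9523/10000
3 3 9241/10000
4 4 4557/5000
5 5 8759/10000
6 6 8531/10000
7 7 2017/2500
8 8 3919/5000
DF(7y) is solved at step 7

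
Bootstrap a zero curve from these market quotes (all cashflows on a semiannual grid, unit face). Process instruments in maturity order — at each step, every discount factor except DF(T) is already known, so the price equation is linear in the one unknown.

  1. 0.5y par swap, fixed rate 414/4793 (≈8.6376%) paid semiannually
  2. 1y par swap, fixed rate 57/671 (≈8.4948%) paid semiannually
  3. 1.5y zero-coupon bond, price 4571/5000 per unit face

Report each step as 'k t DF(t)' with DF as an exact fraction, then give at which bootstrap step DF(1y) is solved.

1 1/2 4793/5000
2 1 4601/5000
3 3/2 4571/5000
DF(1y) is solved at step 2

step 1 [0.5y] swap r/2=207/4793: DF=(1 − 207/4793·(0))/(1+207/4793) = 4793/5000 ≈ 0.958600
step 2 [1y] swap r/2=57/1342: DF=(1 − 57/1342·(0.958600))/(1+57/1342) = 4601/5000 ≈ 0.920200
step 3 [1.5y] zero: DF = P = 4571/5000 ≈ 0.914200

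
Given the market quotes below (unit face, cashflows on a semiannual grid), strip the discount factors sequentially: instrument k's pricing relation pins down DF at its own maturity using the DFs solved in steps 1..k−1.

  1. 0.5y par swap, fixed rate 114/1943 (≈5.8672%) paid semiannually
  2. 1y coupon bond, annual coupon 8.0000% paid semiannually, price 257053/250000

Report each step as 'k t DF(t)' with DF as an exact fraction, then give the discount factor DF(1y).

step 1 [0.5y] swap r/2=57/1943: DF=(1 − 57/1943·(0))/(1+57/1943) = 1943/2000 ≈ 0.971500
step 2 [1y] bond c/2=1/25: DF=(257053/250000 − 1/25·(0.971500))/(1+1/25) = 9513/10000 ≈ 0.951300

1 1/2 1943/2000
2 1 9513/10000
DF(1y) = 9513/10000 ≈ 0.951300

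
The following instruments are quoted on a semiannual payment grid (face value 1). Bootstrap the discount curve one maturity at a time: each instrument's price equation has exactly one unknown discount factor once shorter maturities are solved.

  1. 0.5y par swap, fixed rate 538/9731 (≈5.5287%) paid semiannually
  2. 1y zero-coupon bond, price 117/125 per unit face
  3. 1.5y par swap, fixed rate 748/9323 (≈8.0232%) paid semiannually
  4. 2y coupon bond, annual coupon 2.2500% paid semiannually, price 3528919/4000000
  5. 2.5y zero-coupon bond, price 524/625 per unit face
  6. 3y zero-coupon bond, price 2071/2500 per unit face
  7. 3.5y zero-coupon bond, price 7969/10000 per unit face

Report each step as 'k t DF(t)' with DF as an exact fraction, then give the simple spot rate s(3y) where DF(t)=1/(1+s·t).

step 1 [0.5y] swap r/2=269/9731: DF=(1 − 269/9731·(0))/(1+269/9731) = 9731/10000 ≈ 0.973100
step 2 [1y] zero: DF = P = 117/125 ≈ 0.936000
step 3 [1.5y] swap r/2=374/9323: DF=(1 − 374/9323·(0.973100+0.936000))/(1+374/9323) = 4439/5000 ≈ 0.887800
step 4 [2y] bond c/2=9/800: DF=(3528919/4000000 − 9/800·(0.973100+0.936000+0.887800))/(1+9/800) = 8413/10000 ≈ 0.841300
step 5 [2.5y] zero: DF = P = 524/625 ≈ 0.838400
step 6 [3y] zero: DF = P = 2071/2500 ≈ 0.828400
step 7 [3.5y] zero: DF = P = 7969/10000 ≈ 0.796900

1 1/2 9731/10000
2 1 117/125
3 3/2 4439/5000
4 2 8413/10000
5 5/2 524/625
6 3 2071/2500
7 7/2 7969/10000
s(3y) = (1/(2071/2500) − 1)/(3) = 143/2071 ≈ 6.9049%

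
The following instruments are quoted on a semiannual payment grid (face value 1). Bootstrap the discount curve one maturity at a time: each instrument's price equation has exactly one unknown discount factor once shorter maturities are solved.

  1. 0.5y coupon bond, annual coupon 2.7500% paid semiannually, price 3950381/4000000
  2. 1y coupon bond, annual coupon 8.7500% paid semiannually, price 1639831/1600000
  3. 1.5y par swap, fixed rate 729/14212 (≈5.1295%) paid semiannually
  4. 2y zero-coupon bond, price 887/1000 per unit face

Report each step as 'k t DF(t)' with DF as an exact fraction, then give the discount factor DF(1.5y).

step 1 [0.5y] bond c/2=11/800: DF=(3950381/4000000 − 11/800·(0))/(1+11/800) = 4871/5000 ≈ 0.974200
step 2 [1y] bond c/2=7/160: DF=(1639831/1600000 − 7/160·(0.974200))/(1+7/160) = 9411/10000 ≈ 0.941100
step 3 [1.5y] swap r/2=729/28424: DF=(1 − 729/28424·(0.974200+0.941100))/(1+729/28424) = 9271/10000 ≈ 0.927100
step 4 [2y] zero: DF = P = 887/1000 ≈ 0.887000

1 1/2 4871/5000
2 1 9411/10000
3 3/2 9271/10000
4 2 887/1000
DF(1.5y) = 9271/10000 ≈ 0.927100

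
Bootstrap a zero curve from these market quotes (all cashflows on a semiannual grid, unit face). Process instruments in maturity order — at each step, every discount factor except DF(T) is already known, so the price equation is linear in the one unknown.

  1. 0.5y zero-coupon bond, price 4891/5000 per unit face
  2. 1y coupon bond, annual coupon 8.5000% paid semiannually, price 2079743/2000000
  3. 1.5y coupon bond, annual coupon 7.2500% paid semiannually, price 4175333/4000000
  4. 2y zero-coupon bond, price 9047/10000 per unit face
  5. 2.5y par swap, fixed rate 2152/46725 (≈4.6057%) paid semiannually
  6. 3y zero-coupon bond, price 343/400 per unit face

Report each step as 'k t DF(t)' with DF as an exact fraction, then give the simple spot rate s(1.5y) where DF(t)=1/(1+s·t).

1 1/2 4891/5000
2 1 1197/1250
3 3/2 2349/2500
4 2 9047/10000
5 5/2 2231/2500
6 3 343/400
s(1.5y) = (1/(2349/2500) − 1)/(3/2) = 302/7047 ≈ 4.2855%

step 1 [0.5y] zero: DF = P = 4891/5000 ≈ 0.978200
step 2 [1y] bond c/2=17/400: DF=(2079743/2000000 − 17/400·(0.978200))/(1+17/400) = 1197/1250 ≈ 0.957600
step 3 [1.5y] bond c/2=29/800: DF=(4175333/4000000 − 29/800·(0.978200+0.957600))/(1+29/800) = 2349/2500 ≈ 0.939600
step 4 [2y] zero: DF = P = 9047/10000 ≈ 0.904700
step 5 [2.5y] swap r/2=1076/46725: DF=(1 − 1076/46725·(0.978200+0.957600+0.939600+0.904700))/(1+1076/46725) = 2231/2500 ≈ 0.892400
step 6 [3y] zero: DF = P = 343/400 ≈ 0.857500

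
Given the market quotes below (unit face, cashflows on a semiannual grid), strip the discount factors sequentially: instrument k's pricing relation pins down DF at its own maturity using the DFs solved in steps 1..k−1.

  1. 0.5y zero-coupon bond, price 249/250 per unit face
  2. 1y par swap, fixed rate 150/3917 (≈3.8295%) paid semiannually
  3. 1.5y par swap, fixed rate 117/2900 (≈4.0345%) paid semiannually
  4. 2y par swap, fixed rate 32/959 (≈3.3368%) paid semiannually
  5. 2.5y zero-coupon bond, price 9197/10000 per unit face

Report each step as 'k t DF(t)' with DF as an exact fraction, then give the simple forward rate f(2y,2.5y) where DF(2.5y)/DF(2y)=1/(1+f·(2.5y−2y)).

step 1 [0.5y] zero: DF = P = 249/250 ≈ 0.996000
step 2 [1y] swap r/2=75/3917: DF=(1 − 75/3917·(0.996000))/(1+75/3917) = 77/80 ≈ 0.962500
step 3 [1.5y] swap r/2=117/5800: DF=(1 − 117/5800·(0.996000+0.962500))/(1+117/5800) = 1883/2000 ≈ 0.941500
step 4 [2y] swap r/2=16/959: DF=(1 − 16/959·(0.996000+0.962500+0.941500))/(1+16/959) = 117/125 ≈ 0.936000
step 5 [2.5y] zero: DF = P = 9197/10000 ≈ 0.919700

1 1/2 249/250
2 1 77/80
3 3/2 1883/2000
4 2 117/125
5 5/2 9197/10000
f(2y,2.5y) = ((117/125)/(9197/10000) − 1)/(1/2) = 326/9197 ≈ 3.5446%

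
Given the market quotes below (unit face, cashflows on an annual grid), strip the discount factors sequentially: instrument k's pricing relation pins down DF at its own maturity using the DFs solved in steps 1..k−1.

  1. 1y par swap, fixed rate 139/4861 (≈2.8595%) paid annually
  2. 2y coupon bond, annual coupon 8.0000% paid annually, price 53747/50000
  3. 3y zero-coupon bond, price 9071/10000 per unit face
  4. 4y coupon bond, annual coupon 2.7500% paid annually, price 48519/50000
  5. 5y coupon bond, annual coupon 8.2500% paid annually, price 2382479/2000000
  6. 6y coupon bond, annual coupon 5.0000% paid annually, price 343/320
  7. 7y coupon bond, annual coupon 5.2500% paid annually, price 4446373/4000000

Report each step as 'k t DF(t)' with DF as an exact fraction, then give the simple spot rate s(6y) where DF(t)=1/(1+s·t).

1 1 4861/5000
2 2 9233/10000
3 3 9071/10000
4 4 4347/5000
5 5 4103/5000
6 6 8069/10000
7 7 3959/5000
s(6y) = (1/(8069/10000) − 1)/(6) = 1931/48414 ≈ 3.9885%

step 1 [1y] swap r/1=139/4861: DF=(1 − 139/4861·(0))/(1+139/4861) = 4861/5000 ≈ 0.972200
step 2 [2y] bond c/1=2/25: DF=(53747/50000 − 2/25·(0.972200))/(1+2/25) = 9233/10000 ≈ 0.923300
step 3 [3y] zero: DF = P = 9071/10000 ≈ 0.907100
step 4 [4y] bond c/1=11/400: DF=(48519/50000 − 11/400·(0.972200+0.923300+0.907100))/(1+11/400) = 4347/5000 ≈ 0.869400
step 5 [5y] bond c/1=33/400: DF=(2382479/2000000 − 33/400·(0.972200+0.923300+0.907100+0.869400))/(1+33/400) = 4103/5000 ≈ 0.820600
step 6 [6y] bond c/1=1/20: DF=(343/320 − 1/20·(0.972200+0.923300+0.907100+0.869400+0.820600))/(1+1/20) = 8069/10000 ≈ 0.806900
step 7 [7y] bond c/1=21/400: DF=(4446373/4000000 − 21/400·(0.972200+0.923300+0.907100+0.869400+0.820600+0.806900))/(1+21/400) = 3959/5000 ≈ 0.791800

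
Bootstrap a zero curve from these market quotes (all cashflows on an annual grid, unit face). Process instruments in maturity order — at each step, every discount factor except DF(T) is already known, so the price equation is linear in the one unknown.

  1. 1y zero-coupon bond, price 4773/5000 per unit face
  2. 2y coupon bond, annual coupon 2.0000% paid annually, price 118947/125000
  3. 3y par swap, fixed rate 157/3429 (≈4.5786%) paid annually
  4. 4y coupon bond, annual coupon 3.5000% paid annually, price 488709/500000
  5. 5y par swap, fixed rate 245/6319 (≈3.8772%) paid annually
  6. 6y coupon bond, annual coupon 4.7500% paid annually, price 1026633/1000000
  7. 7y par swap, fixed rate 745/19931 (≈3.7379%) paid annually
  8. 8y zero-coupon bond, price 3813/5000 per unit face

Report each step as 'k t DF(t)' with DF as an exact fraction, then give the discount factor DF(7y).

1 1 4773/5000
2 2 4571/5000
3 3 1093/1250
4 4 2129/2500
5 5 1657/2000
6 6 1559/2000
7 7 1553/2000
8 8 3813/5000
DF(7y) = 1553/2000 ≈ 0.776500

step 1 [1y] zero: DF = P = 4773/5000 ≈ 0.954600
step 2 [2y] bond c/1=1/50: DF=(118947/125000 − 1/50·(0.954600))/(1+1/50) = 4571/5000 ≈ 0.914200
step 3 [3y] swap r/1=157/3429: DF=(1 − 157/3429·(0.954600+0.914200))/(1+157/3429) = 1093/1250 ≈ 0.874400
step 4 [4y] bond c/1=7/200: DF=(488709/500000 − 7/200·(0.954600+0.914200+0.874400))/(1+7/200) = 2129/2500 ≈ 0.851600
step 5 [5y] swap r/1=245/6319: DF=(1 − 245/6319·(0.954600+0.914200+0.874400+0.851600))/(1+245/6319) = 1657/2000 ≈ 0.828500
step 6 [6y] bond c/1=19/400: DF=(1026633/1000000 − 19/400·(0.954600+0.914200+0.874400+0.851600+0.828500))/(1+19/400) = 1559/2000 ≈ 0.779500
step 7 [7y] swap r/1=745/19931: DF=(1 − 745/19931·(0.954600+0.914200+0.874400+0.851600+0.828500+0.779500))/(1+745/19931) = 1553/2000 ≈ 0.776500
step 8 [8y] zero: DF = P = 3813/5000 ≈ 0.762600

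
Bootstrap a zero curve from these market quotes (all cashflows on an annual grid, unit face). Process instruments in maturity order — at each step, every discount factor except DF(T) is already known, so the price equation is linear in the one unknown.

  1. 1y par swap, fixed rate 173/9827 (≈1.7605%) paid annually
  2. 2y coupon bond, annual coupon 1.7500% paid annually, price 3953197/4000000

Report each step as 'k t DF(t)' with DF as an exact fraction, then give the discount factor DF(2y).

step 1 [1y] swap r/1=173/9827: DF=(1 − 173/9827·(0))/(1+173/9827) = 9827/10000 ≈ 0.982700
step 2 [2y] bond c/1=7/400: DF=(3953197/4000000 − 7/400·(0.982700))/(1+7/400) = 1193/1250 ≈ 0.954400

1 1 9827/10000
2 2 1193/1250
DF(2y) = 1193/1250 ≈ 0.954400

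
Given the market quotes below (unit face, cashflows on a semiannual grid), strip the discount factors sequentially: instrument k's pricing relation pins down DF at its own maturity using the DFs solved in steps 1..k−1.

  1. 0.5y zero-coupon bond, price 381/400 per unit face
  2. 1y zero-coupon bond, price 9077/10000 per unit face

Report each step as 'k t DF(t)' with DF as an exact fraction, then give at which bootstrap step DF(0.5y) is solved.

step 1 [0.5y] zero: DF = P = 381/400 ≈ 0.952500
step 2 [1y] zero: DF = P = 9077/10000 ≈ 0.907700

1 1/2 381/400
2 1 9077/10000
DF(0.5y) is solved at step 1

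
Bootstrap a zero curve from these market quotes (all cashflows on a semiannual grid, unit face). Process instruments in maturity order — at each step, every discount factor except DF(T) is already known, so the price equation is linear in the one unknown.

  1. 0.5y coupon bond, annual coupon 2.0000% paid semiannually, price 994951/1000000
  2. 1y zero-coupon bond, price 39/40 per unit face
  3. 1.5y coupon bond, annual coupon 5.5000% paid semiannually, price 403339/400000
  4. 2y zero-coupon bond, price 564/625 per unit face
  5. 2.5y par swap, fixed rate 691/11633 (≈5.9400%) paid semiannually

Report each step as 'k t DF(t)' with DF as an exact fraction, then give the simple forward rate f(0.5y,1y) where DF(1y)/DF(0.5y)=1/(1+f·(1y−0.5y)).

step 1 [0.5y] bond c/2=1/100: DF=(994951/1000000 − 1/100·(0))/(1+1/100) = 9851/10000 ≈ 0.985100
step 2 [1y] zero: DF = P = 39/40 ≈ 0.975000
step 3 [1.5y] bond c/2=11/400: DF=(403339/400000 − 11/400·(0.985100+0.975000))/(1+11/400) = 9289/10000 ≈ 0.928900
step 4 [2y] zero: DF = P = 564/625 ≈ 0.902400
step 5 [2.5y] swap r/2=691/23266: DF=(1 − 691/23266·(0.985100+0.975000+0.928900+0.902400))/(1+691/23266) = 4309/5000 ≈ 0.861800

1 1/2 9851/10000
2 1 39/40
3 3/2 9289/10000
4 2 564/625
5 5/2 4309/5000
f(0.5y,1y) = ((9851/10000)/(39/40) − 1)/(1/2) = 101/4875 ≈ 2.0718%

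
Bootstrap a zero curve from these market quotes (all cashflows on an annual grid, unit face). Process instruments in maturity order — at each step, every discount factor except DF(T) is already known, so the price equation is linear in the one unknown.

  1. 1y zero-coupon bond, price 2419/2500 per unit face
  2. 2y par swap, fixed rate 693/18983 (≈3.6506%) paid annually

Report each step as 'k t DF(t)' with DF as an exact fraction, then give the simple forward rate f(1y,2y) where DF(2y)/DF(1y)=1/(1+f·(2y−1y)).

step 1 [1y] zero: DF = P = 2419/2500 ≈ 0.967600
step 2 [2y] swap r/1=693/18983: DF=(1 − 693/18983·(0.967600))/(1+693/18983) = 9307/10000 ≈ 0.930700

1 1 2419/2500
2 2 9307/10000
f(1y,2y) = ((2419/2500)/(9307/10000) − 1)/(1) = 9/227 ≈ 3.9648%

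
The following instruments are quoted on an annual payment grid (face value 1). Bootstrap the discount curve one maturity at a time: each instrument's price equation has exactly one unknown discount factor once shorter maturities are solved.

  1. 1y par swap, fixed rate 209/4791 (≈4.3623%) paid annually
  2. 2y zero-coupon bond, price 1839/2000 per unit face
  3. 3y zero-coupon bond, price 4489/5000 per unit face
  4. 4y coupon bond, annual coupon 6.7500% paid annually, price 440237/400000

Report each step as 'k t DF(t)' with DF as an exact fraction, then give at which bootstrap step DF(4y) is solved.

step 1 [1y] swap r/1=209/4791: DF=(1 − 209/4791·(0))/(1+209/4791) = 4791/5000 ≈ 0.958200
step 2 [2y] zero: DF = P = 1839/2000 ≈ 0.919500
step 3 [3y] zero: DF = P = 4489/5000 ≈ 0.897800
step 4 [4y] bond c/1=27/400: DF=(440237/400000 − 27/400·(0.958200+0.919500+0.897800))/(1+27/400) = 1711/2000 ≈ 0.855500

1 1 4791/5000
2 2 1839/2000
3 3 4489/5000
4 4 1711/2000
DF(4y) is solved at step 4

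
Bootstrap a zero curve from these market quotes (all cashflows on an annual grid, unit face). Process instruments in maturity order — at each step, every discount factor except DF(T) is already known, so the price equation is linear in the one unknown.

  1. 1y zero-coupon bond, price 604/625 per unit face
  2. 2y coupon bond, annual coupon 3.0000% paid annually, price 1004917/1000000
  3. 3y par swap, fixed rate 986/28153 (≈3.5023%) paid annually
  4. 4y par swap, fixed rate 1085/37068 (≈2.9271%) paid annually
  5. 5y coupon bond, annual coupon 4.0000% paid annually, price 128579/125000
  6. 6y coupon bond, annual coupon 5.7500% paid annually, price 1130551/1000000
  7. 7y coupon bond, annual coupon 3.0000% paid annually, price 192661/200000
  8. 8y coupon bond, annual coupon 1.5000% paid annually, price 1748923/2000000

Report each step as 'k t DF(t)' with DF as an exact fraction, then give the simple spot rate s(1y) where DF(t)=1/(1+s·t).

1 1 604/625
2 2 379/400
3 3 4507/5000
4 4 1783/2000
5 5 1693/2000
6 6 1643/2000
7 7 7787/10000
8 8 3853/5000
s(1y) = (1/(604/625) − 1)/(1) = 21/604 ≈ 3.4768%

step 1 [1y] zero: DF = P = 604/625 ≈ 0.966400
step 2 [2y] bond c/1=3/100: DF=(1004917/1000000 − 3/100·(0.966400))/(1+3/100) = 379/400 ≈ 0.947500
step 3 [3y] swap r/1=986/28153: DF=(1 − 986/28153·(0.966400+0.947500))/(1+986/28153) = 4507/5000 ≈ 0.901400
step 4 [4y] swap r/1=1085/37068: DF=(1 − 1085/37068·(0.966400+0.947500+0.901400))/(1+1085/37068) = 1783/2000 ≈ 0.891500
step 5 [5y] bond c/1=1/25: DF=(128579/125000 − 1/25·(0.966400+0.947500+0.901400+0.891500))/(1+1/25) = 1693/2000 ≈ 0.846500
step 6 [6y] bond c/1=23/400: DF=(1130551/1000000 − 23/400·(0.966400+0.947500+0.901400+0.891500+0.846500))/(1+23/400) = 1643/2000 ≈ 0.821500
step 7 [7y] bond c/1=3/100: DF=(192661/200000 − 3/100·(0.966400+0.947500+0.901400+0.891500+0.846500+0.821500))/(1+3/100) = 7787/10000 ≈ 0.778700
step 8 [8y] bond c/1=3/200: DF=(1748923/2000000 − 3/200·(0.966400+0.947500+0.901400+0.891500+0.846500+0.821500+0.778700))/(1+3/200) = 3853/5000 ≈ 0.770600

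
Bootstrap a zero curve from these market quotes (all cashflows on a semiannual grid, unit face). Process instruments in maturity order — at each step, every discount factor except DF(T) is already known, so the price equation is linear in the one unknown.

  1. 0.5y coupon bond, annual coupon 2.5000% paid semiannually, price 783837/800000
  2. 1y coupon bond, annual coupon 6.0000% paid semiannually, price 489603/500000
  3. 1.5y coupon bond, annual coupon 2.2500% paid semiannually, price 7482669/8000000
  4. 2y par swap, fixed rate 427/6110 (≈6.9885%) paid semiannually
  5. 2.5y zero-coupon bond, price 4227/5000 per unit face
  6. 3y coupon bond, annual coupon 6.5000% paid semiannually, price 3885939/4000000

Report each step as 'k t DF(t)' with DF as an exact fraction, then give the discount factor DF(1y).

step 1 [0.5y] bond c/2=1/80: DF=(783837/800000 − 1/80·(0))/(1+1/80) = 9677/10000 ≈ 0.967700
step 2 [1y] bond c/2=3/100: DF=(489603/500000 − 3/100·(0.967700))/(1+3/100) = 369/400 ≈ 0.922500
step 3 [1.5y] bond c/2=9/800: DF=(7482669/8000000 − 9/800·(0.967700+0.922500))/(1+9/800) = 9039/10000 ≈ 0.903900
step 4 [2y] swap r/2=427/12220: DF=(1 − 427/12220·(0.967700+0.922500+0.903900))/(1+427/12220) = 8719/10000 ≈ 0.871900
step 5 [2.5y] zero: DF = P = 4227/5000 ≈ 0.845400
step 6 [3y] bond c/2=13/400: DF=(3885939/4000000 − 13/400·(0.967700+0.922500+0.903900+0.871900+0.845400))/(1+13/400) = 7989/10000 ≈ 0.798900

1 1/2 9677/10000
2 1 369/400
3 3/2 9039/10000
4 2 8719/10000
5 5/2 4227/5000
6 3 7989/10000
DF(1y) = 369/400 ≈ 0.922500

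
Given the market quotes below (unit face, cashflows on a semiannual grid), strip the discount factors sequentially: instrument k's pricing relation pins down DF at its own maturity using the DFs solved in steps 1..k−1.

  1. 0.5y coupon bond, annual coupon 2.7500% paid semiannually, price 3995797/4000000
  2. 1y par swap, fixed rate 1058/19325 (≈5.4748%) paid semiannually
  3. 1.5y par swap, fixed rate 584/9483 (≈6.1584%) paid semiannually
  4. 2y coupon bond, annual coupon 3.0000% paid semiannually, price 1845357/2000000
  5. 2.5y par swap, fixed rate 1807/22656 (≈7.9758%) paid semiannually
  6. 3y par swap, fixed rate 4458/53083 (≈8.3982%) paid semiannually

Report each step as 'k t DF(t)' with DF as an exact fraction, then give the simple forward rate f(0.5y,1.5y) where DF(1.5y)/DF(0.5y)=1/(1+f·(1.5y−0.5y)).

step 1 [0.5y] bond c/2=11/800: DF=(3995797/4000000 − 11/800·(0))/(1+11/800) = 4927/5000 ≈ 0.985400
step 2 [1y] swap r/2=529/19325: DF=(1 − 529/19325·(0.985400))/(1+529/19325) = 9471/10000 ≈ 0.947100
step 3 [1.5y] swap r/2=292/9483: DF=(1 − 292/9483·(0.985400+0.947100))/(1+292/9483) = 2281/2500 ≈ 0.912400
step 4 [2y] bond c/2=3/200: DF=(1845357/2000000 − 3/200·(0.985400+0.947100+0.912400))/(1+3/200) = 867/1000 ≈ 0.867000
step 5 [2.5y] swap r/2=1807/45312: DF=(1 − 1807/45312·(0.985400+0.947100+0.912400+0.867000))/(1+1807/45312) = 8193/10000 ≈ 0.819300
step 6 [3y] swap r/2=2229/53083: DF=(1 − 2229/53083·(0.985400+0.947100+0.912400+0.867000+0.819300))/(1+2229/53083) = 7771/10000 ≈ 0.777100

1 1/2 4927/5000
2 1 9471/10000
3 3/2 2281/2500
4 2 867/1000
5 5/2 8193/10000
6 3 7771/10000
f(0.5y,1.5y) = ((4927/5000)/(2281/2500) − 1)/(1) = 365/4562 ≈ 8.0009%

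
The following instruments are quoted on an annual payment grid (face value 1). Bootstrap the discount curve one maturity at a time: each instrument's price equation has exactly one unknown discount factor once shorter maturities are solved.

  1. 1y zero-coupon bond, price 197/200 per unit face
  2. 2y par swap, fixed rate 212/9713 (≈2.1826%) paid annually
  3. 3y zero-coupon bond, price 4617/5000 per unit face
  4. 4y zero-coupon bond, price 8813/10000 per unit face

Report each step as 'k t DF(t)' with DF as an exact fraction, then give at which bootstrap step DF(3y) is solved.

step 1 [1y] zero: DF = P = 197/200 ≈ 0.985000
step 2 [2y] swap r/1=212/9713: DF=(1 − 212/9713·(0.985000))/(1+212/9713) = 1197/1250 ≈ 0.957600
step 3 [3y] zero: DF = P = 4617/5000 ≈ 0.923400
step 4 [4y] zero: DF = P = 8813/10000 ≈ 0.881300

1 1 197/200
2 2 1197/1250
3 3 4617/5000
4 4 8813/10000
DF(3y) is solved at step 3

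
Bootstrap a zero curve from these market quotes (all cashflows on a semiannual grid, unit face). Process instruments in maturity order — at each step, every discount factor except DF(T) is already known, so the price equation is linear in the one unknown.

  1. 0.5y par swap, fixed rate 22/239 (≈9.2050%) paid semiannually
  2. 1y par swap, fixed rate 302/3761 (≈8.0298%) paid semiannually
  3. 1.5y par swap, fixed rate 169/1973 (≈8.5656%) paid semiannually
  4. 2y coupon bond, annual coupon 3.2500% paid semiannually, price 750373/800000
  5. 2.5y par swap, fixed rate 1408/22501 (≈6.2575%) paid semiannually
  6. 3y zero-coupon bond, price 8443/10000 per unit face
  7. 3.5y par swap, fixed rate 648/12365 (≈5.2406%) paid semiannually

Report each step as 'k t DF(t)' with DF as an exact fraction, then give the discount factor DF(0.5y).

1 1/2 239/250
2 1 1849/2000
3 3/2 8817/10000
4 2 2197/2500
5 5/2 537/625
6 3 8443/10000
7 7/2 419/500
DF(0.5y) = 239/250 ≈ 0.956000

step 1 [0.5y] swap r/2=11/239: DF=(1 − 11/239·(0))/(1+11/239) = 239/250 ≈ 0.956000
step 2 [1y] swap r/2=151/3761: DF=(1 − 151/3761·(0.956000))/(1+151/3761) = 1849/2000 ≈ 0.924500
step 3 [1.5y] swap r/2=169/3946: DF=(1 − 169/3946·(0.956000+0.924500))/(1+169/3946) = 8817/10000 ≈ 0.881700
step 4 [2y] bond c/2=13/800: DF=(750373/800000 − 13/800·(0.956000+0.924500+0.881700))/(1+13/800) = 2197/2500 ≈ 0.878800
step 5 [2.5y] swap r/2=704/22501: DF=(1 − 704/22501·(0.956000+0.924500+0.881700+0.878800))/(1+704/22501) = 537/625 ≈ 0.859200
step 6 [3y] zero: DF = P = 8443/10000 ≈ 0.844300
step 7 [3.5y] swap r/2=324/12365: DF=(1 − 324/12365·(0.956000+0.924500+0.881700+0.878800+0.859200+0.844300))/(1+324/12365) = 419/500 ≈ 0.838000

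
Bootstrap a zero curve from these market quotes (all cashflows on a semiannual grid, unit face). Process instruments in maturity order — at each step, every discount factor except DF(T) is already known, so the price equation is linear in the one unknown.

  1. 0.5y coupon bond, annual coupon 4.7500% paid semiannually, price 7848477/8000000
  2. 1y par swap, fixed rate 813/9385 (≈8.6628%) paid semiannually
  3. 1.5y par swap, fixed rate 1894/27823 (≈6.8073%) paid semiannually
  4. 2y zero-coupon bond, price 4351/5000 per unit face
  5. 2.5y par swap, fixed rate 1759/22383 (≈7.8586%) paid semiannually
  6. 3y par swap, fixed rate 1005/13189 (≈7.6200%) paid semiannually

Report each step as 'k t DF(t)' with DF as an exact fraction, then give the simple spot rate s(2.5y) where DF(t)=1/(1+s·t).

1 1/2 9583/10000
2 1 9187/10000
3 3/2 9053/10000
4 2 4351/5000
5 5/2 8241/10000
6 3 799/1000
s(2.5y) = (1/(8241/10000) − 1)/(5/2) = 3518/41205 ≈ 8.5378%

step 1 [0.5y] bond c/2=19/800: DF=(7848477/8000000 − 19/800·(0))/(1+19/800) = 9583/10000 ≈ 0.958300
step 2 [1y] swap r/2=813/18770: DF=(1 − 813/18770·(0.958300))/(1+813/18770) = 9187/10000 ≈ 0.918700
step 3 [1.5y] swap r/2=947/27823: DF=(1 − 947/27823·(0.958300+0.918700))/(1+947/27823) = 9053/10000 ≈ 0.905300
step 4 [2y] zero: DF = P = 4351/5000 ≈ 0.870200
step 5 [2.5y] swap r/2=1759/44766: DF=(1 − 1759/44766·(0.958300+0.918700+0.905300+0.870200))/(1+1759/44766) = 8241/10000 ≈ 0.824100
step 6 [3y] swap r/2=1005/26378: DF=(1 − 1005/26378·(0.958300+0.918700+0.905300+0.870200+0.824100))/(1+1005/26378) = 799/1000 ≈ 0.799000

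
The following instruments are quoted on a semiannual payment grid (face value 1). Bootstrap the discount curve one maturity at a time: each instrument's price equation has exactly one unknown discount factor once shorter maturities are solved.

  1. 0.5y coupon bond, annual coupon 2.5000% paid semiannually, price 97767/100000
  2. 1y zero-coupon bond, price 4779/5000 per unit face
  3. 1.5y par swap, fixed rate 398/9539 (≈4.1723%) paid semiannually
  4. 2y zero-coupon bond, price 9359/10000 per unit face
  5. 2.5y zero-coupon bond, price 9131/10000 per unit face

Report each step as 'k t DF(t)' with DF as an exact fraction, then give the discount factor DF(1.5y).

step 1 [0.5y] bond c/2=1/80: DF=(97767/100000 − 1/80·(0))/(1+1/80) = 1207/1250 ≈ 0.965600
step 2 [1y] zero: DF = P = 4779/5000 ≈ 0.955800
step 3 [1.5y] swap r/2=199/9539: DF=(1 − 199/9539·(0.965600+0.955800))/(1+199/9539) = 9403/10000 ≈ 0.940300
step 4 [2y] zero: DF = P = 9359/10000 ≈ 0.935900
step 5 [2.5y] zero: DF = P = 9131/10000 ≈ 0.913100

1 1/2 1207/1250
2 1 4779/5000
3 3/2 9403/10000
4 2 9359/10000
5 5/2 9131/10000
DF(1.5y) = 9403/10000 ≈ 0.940300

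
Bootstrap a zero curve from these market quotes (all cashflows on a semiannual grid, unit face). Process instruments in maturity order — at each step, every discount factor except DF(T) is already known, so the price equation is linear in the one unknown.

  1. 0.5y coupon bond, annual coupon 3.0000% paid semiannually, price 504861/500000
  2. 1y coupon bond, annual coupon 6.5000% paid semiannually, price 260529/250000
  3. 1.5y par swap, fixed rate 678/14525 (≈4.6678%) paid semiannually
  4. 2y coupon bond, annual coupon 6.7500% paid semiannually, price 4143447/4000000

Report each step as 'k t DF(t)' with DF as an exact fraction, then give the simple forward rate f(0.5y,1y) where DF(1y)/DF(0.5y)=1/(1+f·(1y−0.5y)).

1 1/2 2487/2500
2 1 489/500
3 3/2 4661/5000
4 2 567/625
f(0.5y,1y) = ((2487/2500)/(489/500) − 1)/(1/2) = 28/815 ≈ 3.4356%

step 1 [0.5y] bond c/2=3/200: DF=(504861/500000 − 3/200·(0))/(1+3/200) = 2487/2500 ≈ 0.994800
step 2 [1y] bond c/2=13/400: DF=(260529/250000 − 13/400·(0.994800))/(1+13/400) = 489/500 ≈ 0.978000
step 3 [1.5y] swap r/2=339/14525: DF=(1 − 339/14525·(0.994800+0.978000))/(1+339/14525) = 4661/5000 ≈ 0.932200
step 4 [2y] bond c/2=27/800: DF=(4143447/4000000 − 27/800·(0.994800+0.978000+0.932200))/(1+27/800) = 567/625 ≈ 0.907200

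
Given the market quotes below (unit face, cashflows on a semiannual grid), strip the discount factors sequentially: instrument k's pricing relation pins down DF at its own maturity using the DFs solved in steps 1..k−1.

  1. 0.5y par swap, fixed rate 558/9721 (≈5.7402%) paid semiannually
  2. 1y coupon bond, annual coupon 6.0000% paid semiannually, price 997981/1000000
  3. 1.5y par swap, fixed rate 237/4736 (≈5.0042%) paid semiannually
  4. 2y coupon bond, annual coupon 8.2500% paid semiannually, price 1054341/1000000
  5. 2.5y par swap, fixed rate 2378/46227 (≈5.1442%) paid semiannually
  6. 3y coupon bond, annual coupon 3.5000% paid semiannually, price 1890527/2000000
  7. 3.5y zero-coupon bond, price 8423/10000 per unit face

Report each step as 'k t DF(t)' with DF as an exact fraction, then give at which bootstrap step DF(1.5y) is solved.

1 1/2 9721/10000
2 1 4703/5000
3 3/2 9289/10000
4 2 9/10
5 5/2 8811/10000
6 3 1699/2000
7 7/2 8423/10000
DF(1.5y) is solved at step 3

step 1 [0.5y] swap r/2=279/9721: DF=(1 − 279/9721·(0))/(1+279/9721) = 9721/10000 ≈ 0.972100
step 2 [1y] bond c/2=3/100: DF=(997981/1000000 − 3/100·(0.972100))/(1+3/100) = 4703/5000 ≈ 0.940600
step 3 [1.5y] swap r/2=237/9472: DF=(1 − 237/9472·(0.972100+0.940600))/(1+237/9472) = 9289/10000 ≈ 0.928900
step 4 [2y] bond c/2=33/800: DF=(1054341/1000000 − 33/800·(0.972100+0.940600+0.928900))/(1+33/800) = 9/10 ≈ 0.900000
step 5 [2.5y] swap r/2=1189/46227: DF=(1 − 1189/46227·(0.972100+0.940600+0.928900+0.900000))/(1+1189/46227) = 8811/10000 ≈ 0.881100
step 6 [3y] bond c/2=7/400: DF=(1890527/2000000 − 7/400·(0.972100+0.940600+0.928900+0.900000+0.881100))/(1+7/400) = 1699/2000 ≈ 0.849500
step 7 [3.5y] zero: DF = P = 8423/10000 ≈ 0.842300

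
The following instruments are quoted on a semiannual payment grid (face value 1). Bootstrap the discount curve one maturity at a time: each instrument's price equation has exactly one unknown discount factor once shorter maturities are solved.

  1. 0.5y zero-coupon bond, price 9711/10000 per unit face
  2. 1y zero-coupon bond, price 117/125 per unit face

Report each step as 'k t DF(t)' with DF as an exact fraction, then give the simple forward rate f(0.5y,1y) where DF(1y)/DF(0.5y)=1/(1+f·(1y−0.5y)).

1 1/2 9711/10000
2 1 117/125
f(0.5y,1y) = ((9711/10000)/(117/125) − 1)/(1/2) = 3/40 ≈ 7.5000%

step 1 [0.5y] zero: DF = P = 9711/10000 ≈ 0.971100
step 2 [1y] zero: DF = P = 117/125 ≈ 0.936000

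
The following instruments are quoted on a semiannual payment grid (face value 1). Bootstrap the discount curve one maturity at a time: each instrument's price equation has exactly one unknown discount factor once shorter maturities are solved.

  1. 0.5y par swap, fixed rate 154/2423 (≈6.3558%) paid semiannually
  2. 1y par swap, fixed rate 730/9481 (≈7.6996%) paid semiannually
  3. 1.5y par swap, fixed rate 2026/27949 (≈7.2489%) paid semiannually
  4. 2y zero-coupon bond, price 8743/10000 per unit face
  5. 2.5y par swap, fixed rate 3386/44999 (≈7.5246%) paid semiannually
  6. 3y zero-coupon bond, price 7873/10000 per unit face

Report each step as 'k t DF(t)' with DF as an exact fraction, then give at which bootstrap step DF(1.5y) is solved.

step 1 [0.5y] swap r/2=77/2423: DF=(1 − 77/2423·(0))/(1+77/2423) = 2423/2500 ≈ 0.969200
step 2 [1y] swap r/2=365/9481: DF=(1 − 365/9481·(0.969200))/(1+365/9481) = 927/1000 ≈ 0.927000
step 3 [1.5y] swap r/2=1013/27949: DF=(1 − 1013/27949·(0.969200+0.927000))/(1+1013/27949) = 8987/10000 ≈ 0.898700
step 4 [2y] zero: DF = P = 8743/10000 ≈ 0.874300
step 5 [2.5y] swap r/2=1693/44999: DF=(1 − 1693/44999·(0.969200+0.927000+0.898700+0.874300))/(1+1693/44999) = 8307/10000 ≈ 0.830700
step 6 [3y] zero: DF = P = 7873/10000 ≈ 0.787300

1 1/2 2423/2500
2 1 927/1000
3 3/2 8987/10000
4 2 8743/10000
5 5/2 8307/10000
6 3 7873/10000
DF(1.5y) is solved at step 3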